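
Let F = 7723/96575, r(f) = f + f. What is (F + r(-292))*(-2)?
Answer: 112784154/96575 ≈ 1167.8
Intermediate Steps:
r(f) = 2*f
F = 7723/96575 (F = 7723*(1/96575) = 7723/96575 ≈ 0.079969)
(F + r(-292))*(-2) = (7723/96575 + 2*(-292))*(-2) = (7723/96575 - 584)*(-2) = -56392077/96575*(-2) = 112784154/96575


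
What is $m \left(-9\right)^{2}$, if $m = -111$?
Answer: $-8991$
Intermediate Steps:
$m \left(-9\right)^{2} = - 111 \left(-9\right)^{2} = \left(-111\right) 81 = -8991$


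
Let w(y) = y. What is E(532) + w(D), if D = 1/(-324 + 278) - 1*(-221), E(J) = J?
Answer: 34637/46 ≈ 752.98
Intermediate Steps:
D = 10165/46 (D = 1/(-46) + 221 = -1/46 + 221 = 10165/46 ≈ 220.98)
E(532) + w(D) = 532 + 10165/46 = 34637/46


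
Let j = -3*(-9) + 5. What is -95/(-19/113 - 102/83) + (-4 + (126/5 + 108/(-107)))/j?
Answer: 7697772103/112161680 ≈ 68.631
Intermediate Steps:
j = 32 (j = 27 + 5 = 32)
-95/(-19/113 - 102/83) + (-4 + (126/5 + 108/(-107)))/j = -95/(-19/113 - 102/83) + (-4 + (126/5 + 108/(-107)))/32 = -95/(-19*1/113 - 102*1/83) + (-4 + (126*(⅕) + 108*(-1/107)))*(1/32) = -95/(-19/113 - 102/83) + (-4 + (126/5 - 108/107))*(1/32) = -95/(-13103/9379) + (-4 + 12942/535)*(1/32) = -95*(-9379/13103) + (10802/535)*(1/32) = 891005/13103 + 5401/8560 = 7697772103/112161680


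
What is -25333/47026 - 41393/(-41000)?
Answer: 64849587/137719000 ≈ 0.47088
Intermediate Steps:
-25333/47026 - 41393/(-41000) = -25333*1/47026 - 41393*(-1/41000) = -3619/6718 + 41393/41000 = 64849587/137719000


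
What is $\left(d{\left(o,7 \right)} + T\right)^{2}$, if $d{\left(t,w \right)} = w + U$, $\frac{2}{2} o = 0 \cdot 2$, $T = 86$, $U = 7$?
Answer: $10000$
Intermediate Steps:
$o = 0$ ($o = 0 \cdot 2 = 0$)
$d{\left(t,w \right)} = 7 + w$ ($d{\left(t,w \right)} = w + 7 = 7 + w$)
$\left(d{\left(o,7 \right)} + T\right)^{2} = \left(\left(7 + 7\right) + 86\right)^{2} = \left(14 + 86\right)^{2} = 100^{2} = 10000$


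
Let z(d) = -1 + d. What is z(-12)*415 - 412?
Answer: -5807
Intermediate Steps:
z(-12)*415 - 412 = (-1 - 12)*415 - 412 = -13*415 - 412 = -5395 - 412 = -5807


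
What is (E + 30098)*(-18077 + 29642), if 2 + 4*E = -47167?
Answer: 846823995/4 ≈ 2.1171e+8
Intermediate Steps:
E = -47169/4 (E = -1/2 + (1/4)*(-47167) = -1/2 - 47167/4 = -47169/4 ≈ -11792.)
(E + 30098)*(-18077 + 29642) = (-47169/4 + 30098)*(-18077 + 29642) = (73223/4)*11565 = 846823995/4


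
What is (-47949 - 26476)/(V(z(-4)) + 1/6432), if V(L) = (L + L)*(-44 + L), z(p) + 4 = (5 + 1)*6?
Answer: 19148064/197591 ≈ 96.908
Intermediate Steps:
z(p) = 32 (z(p) = -4 + (5 + 1)*6 = -4 + 6*6 = -4 + 36 = 32)
V(L) = 2*L*(-44 + L) (V(L) = (2*L)*(-44 + L) = 2*L*(-44 + L))
(-47949 - 26476)/(V(z(-4)) + 1/6432) = (-47949 - 26476)/(2*32*(-44 + 32) + 1/6432) = -74425/(2*32*(-12) + 1/6432) = -74425/(-768 + 1/6432) = -74425/(-4939775/6432) = -74425*(-6432/4939775) = 19148064/197591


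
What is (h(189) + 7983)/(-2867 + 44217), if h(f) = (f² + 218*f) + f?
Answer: 17019/8270 ≈ 2.0579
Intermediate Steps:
h(f) = f² + 219*f
(h(189) + 7983)/(-2867 + 44217) = (189*(219 + 189) + 7983)/(-2867 + 44217) = (189*408 + 7983)/41350 = (77112 + 7983)*(1/41350) = 85095*(1/41350) = 17019/8270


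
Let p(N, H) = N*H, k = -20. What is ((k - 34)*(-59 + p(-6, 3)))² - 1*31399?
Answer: 17257565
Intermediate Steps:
p(N, H) = H*N
((k - 34)*(-59 + p(-6, 3)))² - 1*31399 = ((-20 - 34)*(-59 + 3*(-6)))² - 1*31399 = (-54*(-59 - 18))² - 31399 = (-54*(-77))² - 31399 = 4158² - 31399 = 17288964 - 31399 = 17257565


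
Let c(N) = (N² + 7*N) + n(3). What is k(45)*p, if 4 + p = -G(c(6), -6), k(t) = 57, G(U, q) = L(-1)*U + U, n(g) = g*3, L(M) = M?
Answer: -228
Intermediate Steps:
n(g) = 3*g
c(N) = 9 + N² + 7*N (c(N) = (N² + 7*N) + 3*3 = (N² + 7*N) + 9 = 9 + N² + 7*N)
G(U, q) = 0 (G(U, q) = -U + U = 0)
p = -4 (p = -4 - 1*0 = -4 + 0 = -4)
k(45)*p = 57*(-4) = -228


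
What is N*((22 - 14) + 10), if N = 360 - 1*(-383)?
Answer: 13374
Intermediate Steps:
N = 743 (N = 360 + 383 = 743)
N*((22 - 14) + 10) = 743*((22 - 14) + 10) = 743*(8 + 10) = 743*18 = 13374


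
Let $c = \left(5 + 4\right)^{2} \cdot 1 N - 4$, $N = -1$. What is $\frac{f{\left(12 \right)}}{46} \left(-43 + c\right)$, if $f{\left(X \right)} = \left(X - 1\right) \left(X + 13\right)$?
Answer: $- \frac{17600}{23} \approx -765.22$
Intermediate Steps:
$f{\left(X \right)} = \left(-1 + X\right) \left(13 + X\right)$
$c = -85$ ($c = \left(5 + 4\right)^{2} \cdot 1 \left(-1\right) - 4 = 9^{2} \cdot 1 \left(-1\right) - 4 = 81 \cdot 1 \left(-1\right) - 4 = 81 \left(-1\right) - 4 = -81 - 4 = -85$)
$\frac{f{\left(12 \right)}}{46} \left(-43 + c\right) = \frac{-13 + 12^{2} + 12 \cdot 12}{46} \left(-43 - 85\right) = \left(-13 + 144 + 144\right) \frac{1}{46} \left(-128\right) = 275 \cdot \frac{1}{46} \left(-128\right) = \frac{275}{46} \left(-128\right) = - \frac{17600}{23}$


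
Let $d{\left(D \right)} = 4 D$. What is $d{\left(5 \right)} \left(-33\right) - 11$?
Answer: $-671$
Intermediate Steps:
$d{\left(5 \right)} \left(-33\right) - 11 = 4 \cdot 5 \left(-33\right) - 11 = 20 \left(-33\right) - 11 = -660 - 11 = -671$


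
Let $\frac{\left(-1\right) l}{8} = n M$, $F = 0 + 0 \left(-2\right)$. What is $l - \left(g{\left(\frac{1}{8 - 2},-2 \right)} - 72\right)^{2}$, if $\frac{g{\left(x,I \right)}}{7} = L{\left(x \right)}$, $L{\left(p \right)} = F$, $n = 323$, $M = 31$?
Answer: $-85288$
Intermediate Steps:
$F = 0$ ($F = 0 + 0 = 0$)
$L{\left(p \right)} = 0$
$g{\left(x,I \right)} = 0$ ($g{\left(x,I \right)} = 7 \cdot 0 = 0$)
$l = -80104$ ($l = - 8 \cdot 323 \cdot 31 = \left(-8\right) 10013 = -80104$)
$l - \left(g{\left(\frac{1}{8 - 2},-2 \right)} - 72\right)^{2} = -80104 - \left(0 - 72\right)^{2} = -80104 - \left(-72\right)^{2} = -80104 - 5184 = -85288$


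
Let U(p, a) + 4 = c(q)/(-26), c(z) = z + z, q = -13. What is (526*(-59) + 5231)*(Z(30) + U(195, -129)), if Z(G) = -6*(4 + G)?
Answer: 5341221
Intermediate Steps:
c(z) = 2*z
U(p, a) = -3 (U(p, a) = -4 + (2*(-13))/(-26) = -4 - 26*(-1/26) = -4 + 1 = -3)
Z(G) = -24 - 6*G
(526*(-59) + 5231)*(Z(30) + U(195, -129)) = (526*(-59) + 5231)*((-24 - 6*30) - 3) = (-31034 + 5231)*((-24 - 180) - 3) = -25803*(-204 - 3) = -25803*(-207) = 5341221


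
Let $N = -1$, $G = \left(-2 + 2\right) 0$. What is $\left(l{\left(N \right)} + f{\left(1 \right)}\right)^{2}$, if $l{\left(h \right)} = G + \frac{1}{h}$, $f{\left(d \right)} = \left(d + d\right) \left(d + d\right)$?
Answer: $9$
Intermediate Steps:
$G = 0$ ($G = 0 \cdot 0 = 0$)
$f{\left(d \right)} = 4 d^{2}$ ($f{\left(d \right)} = 2 d 2 d = 4 d^{2}$)
$l{\left(h \right)} = \frac{1}{h}$ ($l{\left(h \right)} = 0 + \frac{1}{h} = \frac{1}{h}$)
$\left(l{\left(N \right)} + f{\left(1 \right)}\right)^{2} = \left(\frac{1}{-1} + 4 \cdot 1^{2}\right)^{2} = \left(-1 + 4 \cdot 1\right)^{2} = \left(-1 + 4\right)^{2} = 3^{2} = 9$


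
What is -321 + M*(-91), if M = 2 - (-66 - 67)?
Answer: -12606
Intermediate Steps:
M = 135 (M = 2 - 1*(-133) = 2 + 133 = 135)
-321 + M*(-91) = -321 + 135*(-91) = -321 - 12285 = -12606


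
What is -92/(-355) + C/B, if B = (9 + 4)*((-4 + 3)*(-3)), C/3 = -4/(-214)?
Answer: 128682/493805 ≈ 0.26059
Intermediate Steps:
C = 6/107 (C = 3*(-4/(-214)) = 3*(-4*(-1/214)) = 3*(2/107) = 6/107 ≈ 0.056075)
B = 39 (B = 13*(-1*(-3)) = 13*3 = 39)
-92/(-355) + C/B = -92/(-355) + (6/107)/39 = -92*(-1/355) + (6/107)*(1/39) = 92/355 + 2/1391 = 128682/493805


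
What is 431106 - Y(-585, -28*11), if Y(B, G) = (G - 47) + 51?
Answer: 431410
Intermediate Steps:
Y(B, G) = 4 + G (Y(B, G) = (-47 + G) + 51 = 4 + G)
431106 - Y(-585, -28*11) = 431106 - (4 - 28*11) = 431106 - (4 - 308) = 431106 - 1*(-304) = 431106 + 304 = 431410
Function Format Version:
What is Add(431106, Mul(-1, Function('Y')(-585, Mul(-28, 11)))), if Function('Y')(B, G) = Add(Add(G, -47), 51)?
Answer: 431410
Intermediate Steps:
Function('Y')(B, G) = Add(4, G) (Function('Y')(B, G) = Add(Add(-47, G), 51) = Add(4, G))
Add(431106, Mul(-1, Function('Y')(-585, Mul(-28, 11)))) = Add(431106, Mul(-1, Add(4, Mul(-28, 11)))) = Add(431106, Mul(-1, Add(4, -308))) = Add(431106, Mul(-1, -304)) = Add(431106, 304) = 431410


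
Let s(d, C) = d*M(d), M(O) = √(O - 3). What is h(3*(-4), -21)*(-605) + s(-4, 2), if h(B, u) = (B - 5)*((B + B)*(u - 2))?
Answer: 5677320 - 4*I*√7 ≈ 5.6773e+6 - 10.583*I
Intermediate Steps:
M(O) = √(-3 + O)
s(d, C) = d*√(-3 + d)
h(B, u) = 2*B*(-5 + B)*(-2 + u) (h(B, u) = (-5 + B)*((2*B)*(-2 + u)) = (-5 + B)*(2*B*(-2 + u)) = 2*B*(-5 + B)*(-2 + u))
h(3*(-4), -21)*(-605) + s(-4, 2) = (2*(3*(-4))*(10 - 5*(-21) - 6*(-4) + (3*(-4))*(-21)))*(-605) - 4*√(-3 - 4) = (2*(-12)*(10 + 105 - 2*(-12) - 12*(-21)))*(-605) - 4*I*√7 = (2*(-12)*(10 + 105 + 24 + 252))*(-605) - 4*I*√7 = (2*(-12)*391)*(-605) - 4*I*√7 = -9384*(-605) - 4*I*√7 = 5677320 - 4*I*√7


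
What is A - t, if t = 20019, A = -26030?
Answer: -46049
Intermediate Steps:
A - t = -26030 - 1*20019 = -26030 - 20019 = -46049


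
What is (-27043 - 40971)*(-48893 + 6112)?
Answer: 2909706934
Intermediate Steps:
(-27043 - 40971)*(-48893 + 6112) = -68014*(-42781) = 2909706934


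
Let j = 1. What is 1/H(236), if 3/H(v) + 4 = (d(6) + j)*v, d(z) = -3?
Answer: -476/3 ≈ -158.67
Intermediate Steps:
H(v) = 3/(-4 - 2*v) (H(v) = 3/(-4 + (-3 + 1)*v) = 3/(-4 - 2*v))
1/H(236) = 1/(3/(2*(-2 - 1*236))) = 1/(3/(2*(-2 - 236))) = 1/((3/2)/(-238)) = 1/((3/2)*(-1/238)) = 1/(-3/476) = -476/3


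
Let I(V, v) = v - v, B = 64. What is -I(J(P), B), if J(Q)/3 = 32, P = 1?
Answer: 0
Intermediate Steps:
J(Q) = 96 (J(Q) = 3*32 = 96)
I(V, v) = 0
-I(J(P), B) = -1*0 = 0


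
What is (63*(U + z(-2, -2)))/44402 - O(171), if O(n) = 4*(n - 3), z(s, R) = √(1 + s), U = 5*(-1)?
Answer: -29838459/44402 + 63*I/44402 ≈ -672.01 + 0.0014189*I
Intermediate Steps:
U = -5
O(n) = -12 + 4*n (O(n) = 4*(-3 + n) = -12 + 4*n)
(63*(U + z(-2, -2)))/44402 - O(171) = (63*(-5 + √(1 - 2)))/44402 - (-12 + 4*171) = (63*(-5 + √(-1)))*(1/44402) - (-12 + 684) = (63*(-5 + I))*(1/44402) - 1*672 = (-315 + 63*I)*(1/44402) - 672 = (-315/44402 + 63*I/44402) - 672 = -29838459/44402 + 63*I/44402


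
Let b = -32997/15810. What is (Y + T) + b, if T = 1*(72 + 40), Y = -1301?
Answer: -369237/310 ≈ -1191.1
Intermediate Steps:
T = 112 (T = 1*112 = 112)
b = -647/310 (b = -32997*1/15810 = -647/310 ≈ -2.0871)
(Y + T) + b = (-1301 + 112) - 647/310 = -1189 - 647/310 = -369237/310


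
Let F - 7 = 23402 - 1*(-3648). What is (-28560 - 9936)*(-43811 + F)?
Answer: 644961984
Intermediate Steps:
F = 27057 (F = 7 + (23402 - 1*(-3648)) = 7 + (23402 + 3648) = 7 + 27050 = 27057)
(-28560 - 9936)*(-43811 + F) = (-28560 - 9936)*(-43811 + 27057) = -38496*(-16754) = 644961984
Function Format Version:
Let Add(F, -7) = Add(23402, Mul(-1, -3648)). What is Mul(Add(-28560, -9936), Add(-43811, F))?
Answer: 644961984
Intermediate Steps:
F = 27057 (F = Add(7, Add(23402, Mul(-1, -3648))) = Add(7, Add(23402, 3648)) = Add(7, 27050) = 27057)
Mul(Add(-28560, -9936), Add(-43811, F)) = Mul(Add(-28560, -9936), Add(-43811, 27057)) = Mul(-38496, -16754) = 644961984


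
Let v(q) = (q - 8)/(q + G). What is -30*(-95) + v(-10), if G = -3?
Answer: 37068/13 ≈ 2851.4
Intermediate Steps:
v(q) = (-8 + q)/(-3 + q) (v(q) = (q - 8)/(q - 3) = (-8 + q)/(-3 + q))
-30*(-95) + v(-10) = -30*(-95) + (-8 - 10)/(-3 - 10) = 2850 - 18/(-13) = 2850 - 1/13*(-18) = 2850 + 18/13 = 37068/13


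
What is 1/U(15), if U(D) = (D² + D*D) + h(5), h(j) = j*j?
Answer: 1/475 ≈ 0.0021053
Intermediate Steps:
h(j) = j²
U(D) = 25 + 2*D² (U(D) = (D² + D*D) + 5² = (D² + D²) + 25 = 2*D² + 25 = 25 + 2*D²)
1/U(15) = 1/(25 + 2*15²) = 1/(25 + 2*225) = 1/(25 + 450) = 1/475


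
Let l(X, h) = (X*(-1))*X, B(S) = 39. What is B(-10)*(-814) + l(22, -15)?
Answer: -32230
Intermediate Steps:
l(X, h) = -X² (l(X, h) = (-X)*X = -X²)
B(-10)*(-814) + l(22, -15) = 39*(-814) - 1*22² = -31746 - 1*484 = -31746 - 484 = -32230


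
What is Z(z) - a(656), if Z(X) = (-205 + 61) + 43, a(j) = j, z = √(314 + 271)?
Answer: -757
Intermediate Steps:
z = 3*√65 (z = √585 = 3*√65 ≈ 24.187)
Z(X) = -101 (Z(X) = -144 + 43 = -101)
Z(z) - a(656) = -101 - 1*656 = -101 - 656 = -757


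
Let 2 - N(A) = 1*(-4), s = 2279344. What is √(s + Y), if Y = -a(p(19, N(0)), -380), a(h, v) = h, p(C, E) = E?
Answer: √2279338 ≈ 1509.7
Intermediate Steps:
N(A) = 6 (N(A) = 2 - (-4) = 2 - 1*(-4) = 2 + 4 = 6)
Y = -6 (Y = -1*6 = -6)
√(s + Y) = √(2279344 - 6) = √2279338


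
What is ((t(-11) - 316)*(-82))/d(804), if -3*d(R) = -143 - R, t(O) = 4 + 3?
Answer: 76014/947 ≈ 80.268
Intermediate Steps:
t(O) = 7
d(R) = 143/3 + R/3 (d(R) = -(-143 - R)/3 = 143/3 + R/3)
((t(-11) - 316)*(-82))/d(804) = ((7 - 316)*(-82))/(143/3 + (⅓)*804) = (-309*(-82))/(143/3 + 268) = 25338/(947/3) = 25338*(3/947) = 76014/947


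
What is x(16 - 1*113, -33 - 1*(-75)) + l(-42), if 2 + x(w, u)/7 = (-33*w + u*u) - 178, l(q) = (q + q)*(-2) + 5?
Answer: 33668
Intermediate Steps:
l(q) = 5 - 4*q (l(q) = (2*q)*(-2) + 5 = -4*q + 5 = 5 - 4*q)
x(w, u) = -1260 - 231*w + 7*u² (x(w, u) = -14 + 7*((-33*w + u*u) - 178) = -14 + 7*((-33*w + u²) - 178) = -14 + 7*((u² - 33*w) - 178) = -14 + 7*(-178 + u² - 33*w) = -14 + (-1246 - 231*w + 7*u²) = -1260 - 231*w + 7*u²)
x(16 - 1*113, -33 - 1*(-75)) + l(-42) = (-1260 - 231*(16 - 1*113) + 7*(-33 - 1*(-75))²) + (5 - 4*(-42)) = (-1260 - 231*(16 - 113) + 7*(-33 + 75)²) + (5 + 168) = (-1260 - 231*(-97) + 7*42²) + 173 = (-1260 + 22407 + 7*1764) + 173 = (-1260 + 22407 + 12348) + 173 = 33495 + 173 = 33668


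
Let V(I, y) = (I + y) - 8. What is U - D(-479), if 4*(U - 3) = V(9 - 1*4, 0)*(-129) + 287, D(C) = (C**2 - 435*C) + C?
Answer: -874311/2 ≈ -4.3716e+5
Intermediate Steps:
V(I, y) = -8 + I + y
D(C) = C**2 - 434*C
U = 343/2 (U = 3 + ((-8 + (9 - 1*4) + 0)*(-129) + 287)/4 = 3 + ((-8 + (9 - 4) + 0)*(-129) + 287)/4 = 3 + ((-8 + 5 + 0)*(-129) + 287)/4 = 3 + (-3*(-129) + 287)/4 = 3 + (387 + 287)/4 = 3 + (1/4)*674 = 3 + 337/2 = 343/2 ≈ 171.50)
U - D(-479) = 343/2 - (-479)*(-434 - 479) = 343/2 - (-479)*(-913) = 343/2 - 1*437327 = 343/2 - 437327 = -874311/2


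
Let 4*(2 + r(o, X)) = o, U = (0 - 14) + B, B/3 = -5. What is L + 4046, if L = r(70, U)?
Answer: 8123/2 ≈ 4061.5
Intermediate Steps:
B = -15 (B = 3*(-5) = -15)
U = -29 (U = (0 - 14) - 15 = -14 - 15 = -29)
r(o, X) = -2 + o/4
L = 31/2 (L = -2 + (1/4)*70 = -2 + 35/2 = 31/2 ≈ 15.500)
L + 4046 = 31/2 + 4046 = 8123/2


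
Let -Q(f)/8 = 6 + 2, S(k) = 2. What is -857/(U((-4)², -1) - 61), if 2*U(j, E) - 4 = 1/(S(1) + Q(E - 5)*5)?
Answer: 545052/37525 ≈ 14.525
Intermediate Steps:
Q(f) = -64 (Q(f) = -8*(6 + 2) = -8*8 = -64)
U(j, E) = 1271/636 (U(j, E) = 2 + 1/(2*(2 - 64*5)) = 2 + 1/(2*(2 - 320)) = 2 + (½)/(-318) = 2 + (½)*(-1/318) = 2 - 1/636 = 1271/636)
-857/(U((-4)², -1) - 61) = -857/(1271/636 - 61) = -857/(-37525/636) = -636/37525*(-857) = 545052/37525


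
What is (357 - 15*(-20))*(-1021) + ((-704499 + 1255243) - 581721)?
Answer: -701774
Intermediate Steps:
(357 - 15*(-20))*(-1021) + ((-704499 + 1255243) - 581721) = (357 + 300)*(-1021) + (550744 - 581721) = 657*(-1021) - 30977 = -670797 - 30977 = -701774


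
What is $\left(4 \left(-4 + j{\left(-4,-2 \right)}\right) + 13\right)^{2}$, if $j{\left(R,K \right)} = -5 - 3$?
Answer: $1225$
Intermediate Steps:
$j{\left(R,K \right)} = -8$ ($j{\left(R,K \right)} = -5 - 3 = -8$)
$\left(4 \left(-4 + j{\left(-4,-2 \right)}\right) + 13\right)^{2} = \left(4 \left(-4 - 8\right) + 13\right)^{2} = \left(4 \left(-12\right) + 13\right)^{2} = \left(-48 + 13\right)^{2} = \left(-35\right)^{2} = 1225$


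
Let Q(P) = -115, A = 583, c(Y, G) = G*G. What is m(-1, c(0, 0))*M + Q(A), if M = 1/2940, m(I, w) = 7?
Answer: -48299/420 ≈ -115.00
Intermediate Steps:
c(Y, G) = G**2
M = 1/2940 ≈ 0.00034014
m(-1, c(0, 0))*M + Q(A) = 7*(1/2940) - 115 = 1/420 - 115 = -48299/420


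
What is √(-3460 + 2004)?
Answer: 4*I*√91 ≈ 38.158*I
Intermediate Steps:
√(-3460 + 2004) = √(-1456) = 4*I*√91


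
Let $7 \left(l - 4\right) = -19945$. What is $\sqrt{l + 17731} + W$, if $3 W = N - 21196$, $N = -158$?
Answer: $-7118 + \frac{10 \sqrt{7294}}{7} \approx -6996.0$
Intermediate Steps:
$l = - \frac{19917}{7}$ ($l = 4 + \frac{1}{7} \left(-19945\right) = 4 - \frac{19945}{7} = - \frac{19917}{7} \approx -2845.3$)
$W = -7118$ ($W = \frac{-158 - 21196}{3} = \frac{1}{3} \left(-21354\right) = -7118$)
$\sqrt{l + 17731} + W = \sqrt{- \frac{19917}{7} + 17731} - 7118 = \sqrt{\frac{104200}{7}} - 7118 = \frac{10 \sqrt{7294}}{7} - 7118 = -7118 + \frac{10 \sqrt{7294}}{7}$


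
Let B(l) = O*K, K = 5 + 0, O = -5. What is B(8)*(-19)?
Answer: 475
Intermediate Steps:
K = 5
B(l) = -25 (B(l) = -5*5 = -25)
B(8)*(-19) = -25*(-19) = 475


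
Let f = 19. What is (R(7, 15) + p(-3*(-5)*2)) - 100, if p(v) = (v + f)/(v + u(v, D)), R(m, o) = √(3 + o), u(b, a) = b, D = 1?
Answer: -5951/60 + 3*√2 ≈ -94.941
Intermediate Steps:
p(v) = (19 + v)/(2*v) (p(v) = (v + 19)/(v + v) = (19 + v)/((2*v)) = (19 + v)*(1/(2*v)) = (19 + v)/(2*v))
(R(7, 15) + p(-3*(-5)*2)) - 100 = (√(3 + 15) + (19 - 3*(-5)*2)/(2*((-3*(-5)*2)))) - 100 = (√18 + (19 + 15*2)/(2*((15*2)))) - 100 = (3*√2 + (½)*(19 + 30)/30) - 100 = (3*√2 + (½)*(1/30)*49) - 100 = (3*√2 + 49/60) - 100 = (49/60 + 3*√2) - 100 = -5951/60 + 3*√2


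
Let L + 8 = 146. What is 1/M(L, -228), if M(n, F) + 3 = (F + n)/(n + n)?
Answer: -46/153 ≈ -0.30065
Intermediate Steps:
L = 138 (L = -8 + 146 = 138)
M(n, F) = -3 + (F + n)/(2*n) (M(n, F) = -3 + (F + n)/(n + n) = -3 + (F + n)/((2*n)) = -3 + (F + n)*(1/(2*n)) = -3 + (F + n)/(2*n))
1/M(L, -228) = 1/((½)*(-228 - 5*138)/138) = 1/((½)*(1/138)*(-228 - 690)) = 1/((½)*(1/138)*(-918)) = 1/(-153/46) = -46/153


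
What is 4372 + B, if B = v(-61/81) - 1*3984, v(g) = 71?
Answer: 459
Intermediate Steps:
B = -3913 (B = 71 - 1*3984 = 71 - 3984 = -3913)
4372 + B = 4372 - 3913 = 459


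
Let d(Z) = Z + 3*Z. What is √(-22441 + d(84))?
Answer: I*√22105 ≈ 148.68*I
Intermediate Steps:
d(Z) = 4*Z
√(-22441 + d(84)) = √(-22441 + 4*84) = √(-22441 + 336) = √(-22105) = I*√22105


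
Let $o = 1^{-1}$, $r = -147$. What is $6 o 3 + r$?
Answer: $-129$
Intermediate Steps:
$o = 1$
$6 o 3 + r = 6 \cdot 1 \cdot 3 - 147 = 6 \cdot 3 - 147 = 18 - 147 = -129$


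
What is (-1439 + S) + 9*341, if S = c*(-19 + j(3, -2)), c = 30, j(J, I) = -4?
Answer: 940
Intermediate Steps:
S = -690 (S = 30*(-19 - 4) = 30*(-23) = -690)
(-1439 + S) + 9*341 = (-1439 - 690) + 9*341 = -2129 + 3069 = 940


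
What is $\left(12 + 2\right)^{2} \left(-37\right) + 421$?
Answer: $-6831$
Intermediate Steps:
$\left(12 + 2\right)^{2} \left(-37\right) + 421 = 14^{2} \left(-37\right) + 421 = 196 \left(-37\right) + 421 = -7252 + 421 = -6831$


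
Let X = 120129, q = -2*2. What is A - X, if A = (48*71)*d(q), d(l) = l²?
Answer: -65601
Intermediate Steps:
q = -4
A = 54528 (A = (48*71)*(-4)² = 3408*16 = 54528)
A - X = 54528 - 1*120129 = 54528 - 120129 = -65601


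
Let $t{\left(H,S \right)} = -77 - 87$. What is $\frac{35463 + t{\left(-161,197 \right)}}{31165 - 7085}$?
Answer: $\frac{35299}{24080} \approx 1.4659$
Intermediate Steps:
$t{\left(H,S \right)} = -164$
$\frac{35463 + t{\left(-161,197 \right)}}{31165 - 7085} = \frac{35463 - 164}{31165 - 7085} = \frac{35299}{24080}$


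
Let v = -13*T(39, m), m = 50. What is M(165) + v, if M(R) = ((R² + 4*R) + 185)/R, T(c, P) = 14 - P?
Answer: 21058/33 ≈ 638.12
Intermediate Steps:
M(R) = (185 + R² + 4*R)/R
v = 468 (v = -13*(14 - 1*50) = -13*(14 - 50) = -13*(-36) = 468)
M(165) + v = (4 + 165 + 185/165) + 468 = (4 + 165 + 185*(1/165)) + 468 = (4 + 165 + 37/33) + 468 = 5614/33 + 468 = 21058/33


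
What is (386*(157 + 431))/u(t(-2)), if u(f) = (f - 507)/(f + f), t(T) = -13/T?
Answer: -64848/11 ≈ -5895.3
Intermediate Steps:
u(f) = (-507 + f)/(2*f) (u(f) = (-507 + f)/((2*f)) = (-507 + f)*(1/(2*f)) = (-507 + f)/(2*f))
(386*(157 + 431))/u(t(-2)) = (386*(157 + 431))/(((-507 - 13/(-2))/(2*((-13/(-2)))))) = (386*588)/(((-507 - 13*(-½))/(2*((-13*(-½)))))) = 226968/(((-507 + 13/2)/(2*(13/2)))) = 226968/(((½)*(2/13)*(-1001/2))) = 226968/(-77/2) = 226968*(-2/77) = -64848/11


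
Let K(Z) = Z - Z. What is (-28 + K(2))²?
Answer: 784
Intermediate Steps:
K(Z) = 0
(-28 + K(2))² = (-28 + 0)² = (-28)² = 784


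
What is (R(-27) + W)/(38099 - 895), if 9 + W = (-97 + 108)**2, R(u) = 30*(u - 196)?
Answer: -3289/18602 ≈ -0.17681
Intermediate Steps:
R(u) = -5880 + 30*u (R(u) = 30*(-196 + u) = -5880 + 30*u)
W = 112 (W = -9 + (-97 + 108)**2 = -9 + 11**2 = -9 + 121 = 112)
(R(-27) + W)/(38099 - 895) = ((-5880 + 30*(-27)) + 112)/(38099 - 895) = ((-5880 - 810) + 112)/37204 = (-6690 + 112)*(1/37204) = -6578*1/37204 = -3289/18602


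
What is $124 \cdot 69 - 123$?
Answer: $8433$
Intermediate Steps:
$124 \cdot 69 - 123 = 8556 - 123 = 8433$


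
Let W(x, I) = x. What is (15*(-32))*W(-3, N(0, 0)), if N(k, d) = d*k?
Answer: 1440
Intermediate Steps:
(15*(-32))*W(-3, N(0, 0)) = (15*(-32))*(-3) = -480*(-3) = 1440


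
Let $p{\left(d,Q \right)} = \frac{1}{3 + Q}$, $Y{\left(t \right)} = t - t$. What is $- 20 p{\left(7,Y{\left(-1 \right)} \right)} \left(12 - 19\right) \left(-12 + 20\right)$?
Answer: $\frac{1120}{3} \approx 373.33$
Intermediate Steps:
$Y{\left(t \right)} = 0$
$- 20 p{\left(7,Y{\left(-1 \right)} \right)} \left(12 - 19\right) \left(-12 + 20\right) = - \frac{20}{3 + 0} \left(12 - 19\right) \left(-12 + 20\right) = - \frac{20}{3} \left(\left(-7\right) 8\right) = \left(-20\right) \frac{1}{3} \left(-56\right) = \left(- \frac{20}{3}\right) \left(-56\right) = \frac{1120}{3}$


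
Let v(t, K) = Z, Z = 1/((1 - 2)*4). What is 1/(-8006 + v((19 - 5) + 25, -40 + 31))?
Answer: -4/32025 ≈ -0.00012490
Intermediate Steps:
Z = -¼ (Z = 1/(-1*4) = 1/(-4) = -¼ ≈ -0.25000)
v(t, K) = -¼
1/(-8006 + v((19 - 5) + 25, -40 + 31)) = 1/(-8006 - ¼) = 1/(-32025/4) = -4/32025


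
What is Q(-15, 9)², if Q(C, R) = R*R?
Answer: 6561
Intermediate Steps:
Q(C, R) = R²
Q(-15, 9)² = (9²)² = 81² = 6561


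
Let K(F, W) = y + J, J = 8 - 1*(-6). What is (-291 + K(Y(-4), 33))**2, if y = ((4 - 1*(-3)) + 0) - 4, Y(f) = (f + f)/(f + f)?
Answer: 75076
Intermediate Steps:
Y(f) = 1 (Y(f) = (2*f)/((2*f)) = (2*f)*(1/(2*f)) = 1)
J = 14 (J = 8 + 6 = 14)
y = 3 (y = ((4 + 3) + 0) - 4 = (7 + 0) - 4 = 7 - 4 = 3)
K(F, W) = 17 (K(F, W) = 3 + 14 = 17)
(-291 + K(Y(-4), 33))**2 = (-291 + 17)**2 = (-274)**2 = 75076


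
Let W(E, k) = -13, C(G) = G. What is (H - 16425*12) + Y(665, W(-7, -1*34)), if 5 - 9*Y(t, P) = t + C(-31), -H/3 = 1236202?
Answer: -35151983/9 ≈ -3.9058e+6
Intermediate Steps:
H = -3708606 (H = -3*1236202 = -3708606)
Y(t, P) = 4 - t/9 (Y(t, P) = 5/9 - (t - 31)/9 = 5/9 - (-31 + t)/9 = 5/9 + (31/9 - t/9) = 4 - t/9)
(H - 16425*12) + Y(665, W(-7, -1*34)) = (-3708606 - 16425*12) + (4 - ⅑*665) = (-3708606 - 197100) + (4 - 665/9) = -3905706 - 629/9 = -35151983/9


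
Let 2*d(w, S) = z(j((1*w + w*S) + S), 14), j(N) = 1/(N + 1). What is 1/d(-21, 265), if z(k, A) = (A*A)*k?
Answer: -380/7 ≈ -54.286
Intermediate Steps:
j(N) = 1/(1 + N)
z(k, A) = k*A² (z(k, A) = A²*k = k*A²)
d(w, S) = 98/(1 + S + w + S*w) (d(w, S) = (14²/(1 + ((1*w + w*S) + S)))/2 = (196/(1 + ((w + S*w) + S)))/2 = (196/(1 + (S + w + S*w)))/2 = (196/(1 + S + w + S*w))/2 = 98/(1 + S + w + S*w))
1/d(-21, 265) = 1/(98/(1 + 265 - 21 + 265*(-21))) = 1/(98/(1 + 265 - 21 - 5565)) = 1/(98/(-5320)) = 1/(98*(-1/5320)) = 1/(-7/380) = -380/7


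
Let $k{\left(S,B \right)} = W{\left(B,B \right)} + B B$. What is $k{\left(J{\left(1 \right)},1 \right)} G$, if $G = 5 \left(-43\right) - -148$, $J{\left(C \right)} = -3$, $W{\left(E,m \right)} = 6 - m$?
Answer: $-402$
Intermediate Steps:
$k{\left(S,B \right)} = 6 + B^{2} - B$ ($k{\left(S,B \right)} = \left(6 - B\right) + B B = \left(6 - B\right) + B^{2} = 6 + B^{2} - B$)
$G = -67$ ($G = -215 + 148 = -67$)
$k{\left(J{\left(1 \right)},1 \right)} G = \left(6 + 1^{2} - 1\right) \left(-67\right) = \left(6 + 1 - 1\right) \left(-67\right) = 6 \left(-67\right) = -402$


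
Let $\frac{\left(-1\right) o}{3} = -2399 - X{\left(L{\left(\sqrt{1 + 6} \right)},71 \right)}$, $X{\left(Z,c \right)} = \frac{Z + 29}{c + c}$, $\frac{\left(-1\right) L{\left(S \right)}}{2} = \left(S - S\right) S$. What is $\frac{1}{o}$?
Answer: $\frac{142}{1022061} \approx 0.00013893$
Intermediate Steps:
$L{\left(S \right)} = 0$ ($L{\left(S \right)} = - 2 \left(S - S\right) S = - 2 \cdot 0 S = \left(-2\right) 0 = 0$)
$X{\left(Z,c \right)} = \frac{29 + Z}{2 c}$
$o = \frac{1022061}{142}$ ($o = - 3 \left(-2399 - \frac{29 + 0}{2 \cdot 71}\right) = - 3 \left(-2399 - \frac{1}{2} \cdot \frac{1}{71} \cdot 29\right) = - 3 \left(-2399 - \frac{29}{142}\right) = \left(-3\right) \left(- \frac{340687}{142}\right) = \frac{1022061}{142} \approx 7197.6$)
$\frac{1}{o} = \frac{1}{\frac{1022061}{142}} = \frac{142}{1022061}$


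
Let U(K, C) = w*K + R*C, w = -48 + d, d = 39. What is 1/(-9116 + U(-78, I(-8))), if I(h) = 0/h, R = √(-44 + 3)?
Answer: -1/8414 ≈ -0.00011885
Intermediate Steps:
R = I*√41 (R = √(-41) = I*√41 ≈ 6.4031*I)
I(h) = 0
w = -9 (w = -48 + 39 = -9)
U(K, C) = -9*K + I*C*√41 (U(K, C) = -9*K + (I*√41)*C = -9*K + I*C*√41)
1/(-9116 + U(-78, I(-8))) = 1/(-9116 + (-9*(-78) + I*0*√41)) = 1/(-9116 + (702 + 0)) = 1/(-9116 + 702) = 1/(-8414) = -1/8414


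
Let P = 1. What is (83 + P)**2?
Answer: 7056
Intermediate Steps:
(83 + P)**2 = (83 + 1)**2 = 84**2 = 7056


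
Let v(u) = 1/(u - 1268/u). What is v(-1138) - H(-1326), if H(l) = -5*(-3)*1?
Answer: -9703889/646888 ≈ -15.001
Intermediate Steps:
H(l) = 15 (H(l) = 15*1 = 15)
v(-1138) - H(-1326) = -1138/(-1268 + (-1138)²) - 1*15 = -1138/(-1268 + 1295044) - 15 = -1138/1293776 - 15 = -1138*1/1293776 - 15 = -569/646888 - 15 = -9703889/646888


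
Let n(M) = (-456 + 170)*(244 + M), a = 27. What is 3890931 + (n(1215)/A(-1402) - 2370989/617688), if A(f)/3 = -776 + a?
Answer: 1800216798435215/462648312 ≈ 3.8911e+6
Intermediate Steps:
n(M) = -69784 - 286*M (n(M) = -286*(244 + M) = -69784 - 286*M)
A(f) = -2247 (A(f) = 3*(-776 + 27) = 3*(-749) = -2247)
3890931 + (n(1215)/A(-1402) - 2370989/617688) = 3890931 + ((-69784 - 286*1215)/(-2247) - 2370989/617688) = 3890931 + ((-69784 - 347490)*(-1/2247) - 2370989*1/617688) = 3890931 + (-417274*(-1/2247) - 2370989/617688) = 3890931 + (417274/2247 - 2370989/617688) = 3890931 + 84139176743/462648312 = 1800216798435215/462648312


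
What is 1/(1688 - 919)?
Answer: 1/769 ≈ 0.0013004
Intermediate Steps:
1/(1688 - 919) = 1/769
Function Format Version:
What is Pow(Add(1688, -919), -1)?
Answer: Rational(1, 769) ≈ 0.0013004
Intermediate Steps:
Pow(Add(1688, -919), -1) = Pow(769, -1) = Rational(1, 769)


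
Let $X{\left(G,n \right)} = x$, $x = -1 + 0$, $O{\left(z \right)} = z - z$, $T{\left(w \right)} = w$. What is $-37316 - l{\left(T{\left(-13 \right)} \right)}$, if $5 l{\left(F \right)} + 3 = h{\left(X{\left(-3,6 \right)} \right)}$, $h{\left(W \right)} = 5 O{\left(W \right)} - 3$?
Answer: $- \frac{186574}{5} \approx -37315.0$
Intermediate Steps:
$O{\left(z \right)} = 0$
$x = -1$
$X{\left(G,n \right)} = -1$
$h{\left(W \right)} = -3$ ($h{\left(W \right)} = 5 \cdot 0 - 3 = 0 - 3 = -3$)
$l{\left(F \right)} = - \frac{6}{5}$ ($l{\left(F \right)} = - \frac{3}{5} + \frac{1}{5} \left(-3\right) = - \frac{3}{5} - \frac{3}{5} = - \frac{6}{5}$)
$-37316 - l{\left(T{\left(-13 \right)} \right)} = -37316 - - \frac{6}{5} = -37316 + \frac{6}{5} = - \frac{186574}{5}$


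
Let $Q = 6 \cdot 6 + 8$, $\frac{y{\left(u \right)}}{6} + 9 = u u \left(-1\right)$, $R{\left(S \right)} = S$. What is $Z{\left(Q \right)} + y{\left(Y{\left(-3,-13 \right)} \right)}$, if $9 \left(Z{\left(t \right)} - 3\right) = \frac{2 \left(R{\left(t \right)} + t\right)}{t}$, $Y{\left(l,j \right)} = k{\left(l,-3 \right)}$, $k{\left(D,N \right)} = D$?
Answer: $- \frac{941}{9} \approx -104.56$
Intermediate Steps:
$Y{\left(l,j \right)} = l$
$y{\left(u \right)} = -54 - 6 u^{2}$ ($y{\left(u \right)} = -54 + 6 u u \left(-1\right) = -54 + 6 u^{2} \left(-1\right) = -54 + 6 \left(- u^{2}\right) = -54 - 6 u^{2}$)
$Q = 44$ ($Q = 36 + 8 = 44$)
$Z{\left(t \right)} = \frac{31}{9}$ ($Z{\left(t \right)} = 3 + \frac{2 \left(t + t\right) \frac{1}{t}}{9} = 3 + \frac{2 \cdot 2 t \frac{1}{t}}{9} = 3 + \frac{4 t \frac{1}{t}}{9} = 3 + \frac{1}{9} \cdot 4 = 3 + \frac{4}{9} = \frac{31}{9}$)
$Z{\left(Q \right)} + y{\left(Y{\left(-3,-13 \right)} \right)} = \frac{31}{9} - \left(54 + 6 \left(-3\right)^{2}\right) = \frac{31}{9} - 108 = - \frac{941}{9}$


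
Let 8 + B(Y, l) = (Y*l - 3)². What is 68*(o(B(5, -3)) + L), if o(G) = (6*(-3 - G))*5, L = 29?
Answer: -648788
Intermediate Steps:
B(Y, l) = -8 + (-3 + Y*l)² (B(Y, l) = -8 + (Y*l - 3)² = -8 + (-3 + Y*l)²)
o(G) = -90 - 30*G (o(G) = (-18 - 6*G)*5 = -90 - 30*G)
68*(o(B(5, -3)) + L) = 68*((-90 - 30*(-8 + (-3 + 5*(-3))²)) + 29) = 68*((-90 - 30*(-8 + (-3 - 15)²)) + 29) = 68*((-90 - 30*(-8 + (-18)²)) + 29) = 68*((-90 - 30*(-8 + 324)) + 29) = 68*((-90 - 30*316) + 29) = 68*((-90 - 9480) + 29) = 68*(-9570 + 29) = 68*(-9541) = -648788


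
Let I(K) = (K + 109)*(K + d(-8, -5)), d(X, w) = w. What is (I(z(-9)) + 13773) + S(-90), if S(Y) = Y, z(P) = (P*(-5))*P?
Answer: 135043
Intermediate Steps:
z(P) = -5*P² (z(P) = (-5*P)*P = -5*P²)
I(K) = (-5 + K)*(109 + K) (I(K) = (K + 109)*(K - 5) = (109 + K)*(-5 + K) = (-5 + K)*(109 + K))
(I(z(-9)) + 13773) + S(-90) = ((-545 + (-5*(-9)²)² + 104*(-5*(-9)²)) + 13773) - 90 = ((-545 + (-5*81)² + 104*(-5*81)) + 13773) - 90 = ((-545 + (-405)² + 104*(-405)) + 13773) - 90 = ((-545 + 164025 - 42120) + 13773) - 90 = (121360 + 13773) - 90 = 135133 - 90 = 135043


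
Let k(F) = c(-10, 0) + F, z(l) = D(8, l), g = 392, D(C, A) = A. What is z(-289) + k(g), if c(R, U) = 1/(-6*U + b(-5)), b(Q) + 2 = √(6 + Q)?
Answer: 102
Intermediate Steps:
b(Q) = -2 + √(6 + Q)
c(R, U) = 1/(-1 - 6*U) (c(R, U) = 1/(-6*U + (-2 + √(6 - 5))) = 1/(-6*U + (-2 + √1)) = 1/(-6*U + (-2 + 1)) = 1/(-6*U - 1) = 1/(-1 - 6*U))
z(l) = l
k(F) = -1 + F (k(F) = -1/(1 + 6*0) + F = -1/(1 + 0) + F = -1/1 + F = -1*1 + F = -1 + F)
z(-289) + k(g) = -289 + (-1 + 392) = -289 + 391 = 102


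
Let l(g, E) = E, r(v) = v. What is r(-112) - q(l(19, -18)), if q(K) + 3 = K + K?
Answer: -73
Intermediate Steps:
q(K) = -3 + 2*K (q(K) = -3 + (K + K) = -3 + 2*K)
r(-112) - q(l(19, -18)) = -112 - (-3 + 2*(-18)) = -112 - (-3 - 36) = -112 - 1*(-39) = -112 + 39 = -73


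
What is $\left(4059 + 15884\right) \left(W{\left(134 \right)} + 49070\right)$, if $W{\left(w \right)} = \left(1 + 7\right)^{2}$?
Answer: $979879362$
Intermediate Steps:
$W{\left(w \right)} = 64$ ($W{\left(w \right)} = 8^{2} = 64$)
$\left(4059 + 15884\right) \left(W{\left(134 \right)} + 49070\right) = \left(4059 + 15884\right) \left(64 + 49070\right) = 19943 \cdot 49134 = 979879362$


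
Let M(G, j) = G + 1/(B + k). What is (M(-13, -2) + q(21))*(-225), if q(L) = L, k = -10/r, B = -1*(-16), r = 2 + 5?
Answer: -61725/34 ≈ -1815.4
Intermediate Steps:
r = 7
B = 16
k = -10/7 ≈ -1.4286
M(G, j) = 7/102 + G (M(G, j) = G + 1/(16 - 10/7) = G + 1/(102/7) = G + 7/102 = 7/102 + G)
(M(-13, -2) + q(21))*(-225) = ((7/102 - 13) + 21)*(-225) = (-1319/102 + 21)*(-225) = (823/102)*(-225) = -61725/34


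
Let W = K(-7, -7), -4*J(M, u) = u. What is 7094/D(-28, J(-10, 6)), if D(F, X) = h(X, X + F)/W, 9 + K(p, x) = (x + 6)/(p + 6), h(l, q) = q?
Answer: 113504/59 ≈ 1923.8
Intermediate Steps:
J(M, u) = -u/4
K(p, x) = -9 + (6 + x)/(6 + p) (K(p, x) = -9 + (x + 6)/(p + 6) = -9 + (6 + x)/(6 + p))
W = -8 (W = (-48 - 7 - 9*(-7))/(6 - 7) = (-48 - 7 + 63)/(-1) = -1*8 = -8)
D(F, X) = -F/8 - X/8 (D(F, X) = (X + F)/(-8) = (F + X)*(-⅛) = -F/8 - X/8)
7094/D(-28, J(-10, 6)) = 7094/(-⅛*(-28) - (-1)*6/32) = 7094/(7/2 - ⅛*(-3/2)) = 7094/(7/2 + 3/16) = 7094/(59/16) = 7094*(16/59) = 113504/59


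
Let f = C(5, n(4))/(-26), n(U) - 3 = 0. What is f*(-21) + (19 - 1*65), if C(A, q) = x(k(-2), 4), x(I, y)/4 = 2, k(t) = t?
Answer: -514/13 ≈ -39.538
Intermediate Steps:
n(U) = 3 (n(U) = 3 + 0 = 3)
x(I, y) = 8 (x(I, y) = 4*2 = 8)
C(A, q) = 8
f = -4/13 (f = 8/(-26) = 8*(-1/26) = -4/13 ≈ -0.30769)
f*(-21) + (19 - 1*65) = -4/13*(-21) + (19 - 1*65) = 84/13 + (19 - 65) = 84/13 - 46 = -514/13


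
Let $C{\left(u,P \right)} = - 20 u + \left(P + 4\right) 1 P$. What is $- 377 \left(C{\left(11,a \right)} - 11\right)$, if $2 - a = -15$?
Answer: $-47502$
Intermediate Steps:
$a = 17$ ($a = 2 - -15 = 2 + 15 = 17$)
$C{\left(u,P \right)} = - 20 u + P \left(4 + P\right)$ ($C{\left(u,P \right)} = - 20 u + \left(4 + P\right) 1 P = - 20 u + \left(4 + P\right) P = - 20 u + P \left(4 + P\right)$)
$- 377 \left(C{\left(11,a \right)} - 11\right) = - 377 \left(\left(17^{2} - 220 + 4 \cdot 17\right) - 11\right) = - 377 \left(\left(289 - 220 + 68\right) - 11\right) = - 377 \left(137 - 11\right) = \left(-377\right) 126 = -47502$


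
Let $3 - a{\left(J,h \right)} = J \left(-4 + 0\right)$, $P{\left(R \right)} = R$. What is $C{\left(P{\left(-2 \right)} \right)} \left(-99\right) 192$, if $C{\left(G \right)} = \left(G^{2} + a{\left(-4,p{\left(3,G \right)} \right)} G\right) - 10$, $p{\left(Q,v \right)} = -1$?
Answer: $-380160$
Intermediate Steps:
$a{\left(J,h \right)} = 3 + 4 J$ ($a{\left(J,h \right)} = 3 - J \left(-4 + 0\right) = 3 - J \left(-4\right) = 3 - - 4 J = 3 + 4 J$)
$C{\left(G \right)} = -10 + G^{2} - 13 G$ ($C{\left(G \right)} = \left(G^{2} + \left(3 + 4 \left(-4\right)\right) G\right) - 10 = \left(G^{2} + \left(3 - 16\right) G\right) - 10 = \left(G^{2} - 13 G\right) - 10 = -10 + G^{2} - 13 G$)
$C{\left(P{\left(-2 \right)} \right)} \left(-99\right) 192 = \left(-10 + \left(-2\right)^{2} - -26\right) \left(-99\right) 192 = \left(-10 + 4 + 26\right) \left(-99\right) 192 = 20 \left(-99\right) 192 = \left(-1980\right) 192 = -380160$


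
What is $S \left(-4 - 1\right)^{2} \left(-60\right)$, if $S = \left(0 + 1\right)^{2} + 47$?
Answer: $-72000$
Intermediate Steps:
$S = 48$ ($S = 1^{2} + 47 = 1 + 47 = 48$)
$S \left(-4 - 1\right)^{2} \left(-60\right) = 48 \left(-4 - 1\right)^{2} \left(-60\right) = 48 \left(-5\right)^{2} \left(-60\right) = 48 \cdot 25 \left(-60\right) = 1200 \left(-60\right) = -72000$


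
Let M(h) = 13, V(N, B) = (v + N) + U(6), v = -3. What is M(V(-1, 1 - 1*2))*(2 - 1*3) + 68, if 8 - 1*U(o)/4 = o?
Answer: 55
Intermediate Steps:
U(o) = 32 - 4*o
V(N, B) = 5 + N (V(N, B) = (-3 + N) + (32 - 4*6) = (-3 + N) + (32 - 24) = (-3 + N) + 8 = 5 + N)
M(V(-1, 1 - 1*2))*(2 - 1*3) + 68 = 13*(2 - 1*3) + 68 = 13*(2 - 3) + 68 = 13*(-1) + 68 = -13 + 68 = 55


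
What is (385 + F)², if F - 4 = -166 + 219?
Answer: 195364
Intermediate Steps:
F = 57 (F = 4 + (-166 + 219) = 4 + 53 = 57)
(385 + F)² = (385 + 57)² = 442² = 195364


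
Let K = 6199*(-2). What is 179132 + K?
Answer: 166734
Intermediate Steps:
K = -12398
179132 + K = 179132 - 12398 = 166734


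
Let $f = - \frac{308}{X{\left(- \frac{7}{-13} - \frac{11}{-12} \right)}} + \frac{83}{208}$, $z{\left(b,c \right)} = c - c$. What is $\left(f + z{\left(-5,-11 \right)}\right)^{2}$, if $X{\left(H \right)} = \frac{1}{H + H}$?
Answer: $\frac{312569328241}{389376} \approx 8.0274 \cdot 10^{5}$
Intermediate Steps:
$z{\left(b,c \right)} = 0$
$X{\left(H \right)} = \frac{1}{2 H}$
$f = - \frac{559079}{624}$ ($f = - \frac{308}{\frac{1}{2} \frac{1}{- \frac{7}{-13} - \frac{11}{-12}}} + \frac{83}{208} = - \frac{308}{\frac{1}{2} \frac{1}{\left(-7\right) \left(- \frac{1}{13}\right) - - \frac{11}{12}}} + 83 \cdot \frac{1}{208} = - \frac{308}{\frac{1}{2} \frac{1}{\frac{7}{13} + \frac{11}{12}}} + \frac{83}{208} = - \frac{308}{\frac{1}{2} \frac{1}{\frac{227}{156}}} + \frac{83}{208} = - \frac{308}{\frac{1}{2} \cdot \frac{156}{227}} + \frac{83}{208} = - \frac{308}{\frac{78}{227}} + \frac{83}{208} = \left(-308\right) \frac{227}{78} + \frac{83}{208} = - \frac{34958}{39} + \frac{83}{208} = - \frac{559079}{624} \approx -895.96$)
$\left(f + z{\left(-5,-11 \right)}\right)^{2} = \left(- \frac{559079}{624} + 0\right)^{2} = \left(- \frac{559079}{624}\right)^{2} = \frac{312569328241}{389376}$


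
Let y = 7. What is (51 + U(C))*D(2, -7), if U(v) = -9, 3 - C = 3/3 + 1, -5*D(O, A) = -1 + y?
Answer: -252/5 ≈ -50.400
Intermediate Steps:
D(O, A) = -6/5 (D(O, A) = -(-1 + 7)/5 = -⅕*6 = -6/5)
C = 1 (C = 3 - (3/3 + 1) = 3 - (3*(⅓) + 1) = 3 - (1 + 1) = 3 - 1*2 = 3 - 2 = 1)
(51 + U(C))*D(2, -7) = (51 - 9)*(-6/5) = 42*(-6/5) = -252/5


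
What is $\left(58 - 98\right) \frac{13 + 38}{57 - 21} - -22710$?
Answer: $\frac{67960}{3} \approx 22653.0$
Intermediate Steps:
$\left(58 - 98\right) \frac{13 + 38}{57 - 21} - -22710 = - 40 \cdot \frac{51}{36} + 22710 = - 40 \cdot 51 \cdot \frac{1}{36} + 22710 = \left(-40\right) \frac{17}{12} + 22710 = - \frac{170}{3} + 22710 = \frac{67960}{3}$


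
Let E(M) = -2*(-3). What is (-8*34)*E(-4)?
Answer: -1632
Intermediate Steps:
E(M) = 6
(-8*34)*E(-4) = -8*34*6 = -272*6 = -1632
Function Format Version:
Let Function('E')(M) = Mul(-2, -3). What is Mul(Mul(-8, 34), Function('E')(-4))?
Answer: -1632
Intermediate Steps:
Function('E')(M) = 6
Mul(Mul(-8, 34), Function('E')(-4)) = Mul(Mul(-8, 34), 6) = Mul(-272, 6) = -1632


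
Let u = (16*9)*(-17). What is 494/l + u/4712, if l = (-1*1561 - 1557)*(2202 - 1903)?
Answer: -10983433/21119773 ≈ -0.52005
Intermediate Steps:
u = -2448 (u = 144*(-17) = -2448)
l = -932282 (l = (-1561 - 1557)*299 = -3118*299 = -932282)
494/l + u/4712 = 494/(-932282) - 2448/4712 = 494*(-1/932282) - 2448*1/4712 = -19/35857 - 306/589 = -10983433/21119773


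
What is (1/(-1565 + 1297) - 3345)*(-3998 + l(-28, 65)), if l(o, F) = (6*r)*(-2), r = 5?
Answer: 1818919369/134 ≈ 1.3574e+7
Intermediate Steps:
l(o, F) = -60 (l(o, F) = (6*5)*(-2) = 30*(-2) = -60)
(1/(-1565 + 1297) - 3345)*(-3998 + l(-28, 65)) = (1/(-1565 + 1297) - 3345)*(-3998 - 60) = (1/(-268) - 3345)*(-4058) = (-1/268 - 3345)*(-4058) = -896461/268*(-4058) = 1818919369/134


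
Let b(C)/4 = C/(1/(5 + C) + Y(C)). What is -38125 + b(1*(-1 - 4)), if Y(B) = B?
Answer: -38125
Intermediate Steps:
b(C) = 4*C/(C + 1/(5 + C)) (b(C) = 4*(C/(1/(5 + C) + C)) = 4*(C/(C + 1/(5 + C))) = 4*C/(C + 1/(5 + C)))
-38125 + b(1*(-1 - 4)) = -38125 + 4*(1*(-1 - 4))*(5 + 1*(-1 - 4))/(1 + (1*(-1 - 4))**2 + 5*(1*(-1 - 4))) = -38125 + 4*(1*(-5))*(5 + 1*(-5))/(1 + (1*(-5))**2 + 5*(1*(-5))) = -38125 + 4*(-5)*(5 - 5)/(1 + (-5)**2 + 5*(-5)) = -38125 + 4*(-5)*0/(1 + 25 - 25) = -38125 + 4*(-5)*0/1 = -38125 + 4*(-5)*1*0 = -38125 + 0 = -38125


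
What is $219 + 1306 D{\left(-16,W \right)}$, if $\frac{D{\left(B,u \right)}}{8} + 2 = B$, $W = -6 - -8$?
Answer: $-187845$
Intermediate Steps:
$W = 2$ ($W = -6 + 8 = 2$)
$D{\left(B,u \right)} = -16 + 8 B$
$219 + 1306 D{\left(-16,W \right)} = 219 + 1306 \left(-16 + 8 \left(-16\right)\right) = 219 + 1306 \left(-16 - 128\right) = 219 + 1306 \left(-144\right) = 219 - 188064 = -187845$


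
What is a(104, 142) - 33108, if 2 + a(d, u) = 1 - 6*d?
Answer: -33733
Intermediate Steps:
a(d, u) = -1 - 6*d (a(d, u) = -2 + (1 - 6*d) = -1 - 6*d)
a(104, 142) - 33108 = (-1 - 6*104) - 33108 = (-1 - 624) - 33108 = -625 - 33108 = -33733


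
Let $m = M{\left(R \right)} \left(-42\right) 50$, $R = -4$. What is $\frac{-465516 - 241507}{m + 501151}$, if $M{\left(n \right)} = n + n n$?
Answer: $- \frac{707023}{475951} \approx -1.4855$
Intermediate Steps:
$M{\left(n \right)} = n + n^{2}$
$m = -25200$ ($m = - 4 \left(1 - 4\right) \left(-42\right) 50 = \left(-4\right) \left(-3\right) \left(-42\right) 50 = 12 \left(-42\right) 50 = \left(-504\right) 50 = -25200$)
$\frac{-465516 - 241507}{m + 501151} = \frac{-465516 - 241507}{-25200 + 501151} = - \frac{707023}{475951}$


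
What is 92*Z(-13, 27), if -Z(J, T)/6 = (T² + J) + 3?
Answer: -396888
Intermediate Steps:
Z(J, T) = -18 - 6*J - 6*T² (Z(J, T) = -6*((T² + J) + 3) = -6*((J + T²) + 3) = -6*(3 + J + T²) = -18 - 6*J - 6*T²)
92*Z(-13, 27) = 92*(-18 - 6*(-13) - 6*27²) = 92*(-18 + 78 - 6*729) = 92*(-18 + 78 - 4374) = 92*(-4314) = -396888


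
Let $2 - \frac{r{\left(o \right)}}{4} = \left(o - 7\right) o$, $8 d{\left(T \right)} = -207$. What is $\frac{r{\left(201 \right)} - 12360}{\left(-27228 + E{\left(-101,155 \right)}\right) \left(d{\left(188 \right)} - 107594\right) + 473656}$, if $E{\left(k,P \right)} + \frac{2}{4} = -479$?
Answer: $- \frac{2693248}{47717621481} \approx -5.6441 \cdot 10^{-5}$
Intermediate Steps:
$d{\left(T \right)} = - \frac{207}{8}$ ($d{\left(T \right)} = \frac{1}{8} \left(-207\right) = - \frac{207}{8}$)
$r{\left(o \right)} = 8 - 4 o \left(-7 + o\right)$ ($r{\left(o \right)} = 8 - 4 \left(o - 7\right) o = 8 - 4 \left(-7 + o\right) o = 8 - 4 o \left(-7 + o\right)$)
$E{\left(k,P \right)} = - \frac{959}{2}$ ($E{\left(k,P \right)} = - \frac{1}{2} - 479 = - \frac{959}{2}$)
$\frac{r{\left(201 \right)} - 12360}{\left(-27228 + E{\left(-101,155 \right)}\right) \left(d{\left(188 \right)} - 107594\right) + 473656} = \frac{\left(8 - 4 \cdot 201^{2} + 28 \cdot 201\right) - 12360}{\left(-27228 - \frac{959}{2}\right) \left(- \frac{207}{8} - 107594\right) + 473656} = \frac{\left(8 - 161604 + 5628\right) - 12360}{\left(- \frac{55415}{2}\right) \left(- \frac{860959}{8}\right) + 473656} = \frac{\left(8 - 161604 + 5628\right) - 12360}{\frac{47710042985}{16} + 473656} = \frac{-155968 - 12360}{\frac{47717621481}{16}} = \left(-168328\right) \frac{16}{47717621481} = - \frac{2693248}{47717621481}$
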